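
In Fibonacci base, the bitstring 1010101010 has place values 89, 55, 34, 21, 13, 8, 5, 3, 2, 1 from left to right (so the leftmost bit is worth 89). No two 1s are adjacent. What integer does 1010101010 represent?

Summing the place values of the 1 bits: 89 + 34 + 13 + 5 + 2 = 143.

143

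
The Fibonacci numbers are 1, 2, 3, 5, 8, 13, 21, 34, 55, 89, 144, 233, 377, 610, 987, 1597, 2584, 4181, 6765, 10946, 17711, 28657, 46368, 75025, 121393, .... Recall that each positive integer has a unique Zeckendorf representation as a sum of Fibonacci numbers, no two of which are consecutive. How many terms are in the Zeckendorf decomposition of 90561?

largest Fibonacci ≤ 90561 is 75025; 90561 − 75025 = 15536
largest Fibonacci ≤ 15536 is 10946; 15536 − 10946 = 4590
largest Fibonacci ≤ 4590 is 4181; 4590 − 4181 = 409
largest Fibonacci ≤ 409 is 377; 409 − 377 = 32
largest Fibonacci ≤ 32 is 21; 32 − 21 = 11
largest Fibonacci ≤ 11 is 8; 11 − 8 = 3
largest Fibonacci ≤ 3 is 3; 3 − 3 = 0
90561 = 75025 + 10946 + 4181 + 377 + 21 + 8 + 3, which has 7 terms.

7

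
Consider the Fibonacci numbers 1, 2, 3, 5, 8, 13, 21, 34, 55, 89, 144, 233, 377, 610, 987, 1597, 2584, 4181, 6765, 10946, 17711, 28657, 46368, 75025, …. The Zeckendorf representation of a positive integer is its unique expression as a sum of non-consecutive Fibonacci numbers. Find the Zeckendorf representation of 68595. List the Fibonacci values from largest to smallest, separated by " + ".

46368 + 17711 + 4181 + 233 + 89 + 13

Greedy algorithm:
subtract 46368 from 68595: 22227 remains
subtract 17711 from 22227: 4516 remains
subtract 4181 from 4516: 335 remains
subtract 233 from 335: 102 remains
subtract 89 from 102: 13 remains
subtract 13 from 13: 0 remains
So 68595 = 46368 + 17711 + 4181 + 233 + 89 + 13, with no two terms consecutive in the sequence.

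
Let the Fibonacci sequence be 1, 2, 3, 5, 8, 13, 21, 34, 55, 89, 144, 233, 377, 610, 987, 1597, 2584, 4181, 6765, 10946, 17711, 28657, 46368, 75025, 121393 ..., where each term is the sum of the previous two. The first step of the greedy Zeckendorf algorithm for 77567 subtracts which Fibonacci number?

75025

75025 ≤ 77567 < 121393, so the largest Fibonacci number not exceeding 77567 is 75025.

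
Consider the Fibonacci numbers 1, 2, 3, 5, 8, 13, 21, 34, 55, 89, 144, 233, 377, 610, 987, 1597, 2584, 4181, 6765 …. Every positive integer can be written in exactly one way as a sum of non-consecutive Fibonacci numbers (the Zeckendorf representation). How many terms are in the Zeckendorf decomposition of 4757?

Greedily peel off the largest Fibonacci term at each step:
4757: greatest Fibonacci not exceeding it is 4181, leaving 576
576: greatest Fibonacci not exceeding it is 377, leaving 199
199: greatest Fibonacci not exceeding it is 144, leaving 55
55: greatest Fibonacci not exceeding it is 55, leaving 0
4757 = 4181 + 377 + 144 + 55, which has 4 terms.

4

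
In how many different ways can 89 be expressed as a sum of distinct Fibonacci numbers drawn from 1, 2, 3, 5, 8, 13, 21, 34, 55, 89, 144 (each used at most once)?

89 = 89 = 55+34 = 55+21+13 = 55+21+8+5 = 55+21+8+3+2 — 5 representations.

5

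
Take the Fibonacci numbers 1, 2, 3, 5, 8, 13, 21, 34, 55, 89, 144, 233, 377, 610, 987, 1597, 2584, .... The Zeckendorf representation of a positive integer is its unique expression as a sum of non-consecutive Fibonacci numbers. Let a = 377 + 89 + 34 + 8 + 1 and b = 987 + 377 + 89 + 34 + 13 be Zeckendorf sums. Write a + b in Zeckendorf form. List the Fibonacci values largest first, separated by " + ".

1597 + 377 + 34 + 1

The two numbers are 509 and 1500, so their sum is 2009.
2009: greatest Fibonacci not exceeding it is 1597, leaving 412
412: greatest Fibonacci not exceeding it is 377, leaving 35
35: greatest Fibonacci not exceeding it is 34, leaving 1
1: greatest Fibonacci not exceeding it is 1, leaving 0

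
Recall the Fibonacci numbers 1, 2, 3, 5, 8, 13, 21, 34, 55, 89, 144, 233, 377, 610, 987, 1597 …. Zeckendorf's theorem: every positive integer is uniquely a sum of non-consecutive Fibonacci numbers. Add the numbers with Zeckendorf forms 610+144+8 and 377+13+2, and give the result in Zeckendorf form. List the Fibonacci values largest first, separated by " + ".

987 + 144 + 21 + 2

The two numbers are 762 and 392, so their sum is 1154.
largest Fibonacci ≤ 1154 is 987; 1154 − 987 = 167
largest Fibonacci ≤ 167 is 144; 167 − 144 = 23
largest Fibonacci ≤ 23 is 21; 23 − 21 = 2
largest Fibonacci ≤ 2 is 2; 2 − 2 = 0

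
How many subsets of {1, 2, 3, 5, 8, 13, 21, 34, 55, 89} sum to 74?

Each representation comes from the Zeckendorf form by replacing some F_k with F_{k−1} + F_{k−2} where possible.
74 = 55+13+5+1 = 55+13+3+2+1 = 34+21+13+5+1 = 55+8+5+3+2+1 = … (2 more), for 6 in all.

6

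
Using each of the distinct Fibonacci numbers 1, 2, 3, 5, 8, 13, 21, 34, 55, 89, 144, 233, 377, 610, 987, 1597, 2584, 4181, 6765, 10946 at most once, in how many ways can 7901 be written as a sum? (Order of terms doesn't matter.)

7901 = 6765+987+144+5 = 6765+987+144+3+2 = 6765+987+89+55+5 = … (55 more), for 58 in all.

58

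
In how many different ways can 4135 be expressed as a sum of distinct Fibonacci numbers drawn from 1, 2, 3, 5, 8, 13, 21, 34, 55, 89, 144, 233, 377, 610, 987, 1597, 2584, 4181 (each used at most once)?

20

Each representation comes from the Zeckendorf form by replacing some F_k with F_{k−1} + F_{k−2} where possible.
4135 = 2584+987+377+144+34+8+1 = 2584+987+377+144+34+5+3+1 = 2584+987+377+144+21+13+8+1 = 2584+987+377+89+55+34+8+1 = … (16 more), for 20 in all.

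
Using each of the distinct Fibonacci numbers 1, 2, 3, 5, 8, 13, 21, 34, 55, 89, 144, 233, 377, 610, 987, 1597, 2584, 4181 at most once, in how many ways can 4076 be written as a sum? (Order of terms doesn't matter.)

32

4076 = 2584+987+377+89+34+5 = 2584+987+377+89+34+3+2 = 2584+987+377+89+21+13+5 = 2584+987+233+144+89+34+5 = … (28 more), for 32 in all.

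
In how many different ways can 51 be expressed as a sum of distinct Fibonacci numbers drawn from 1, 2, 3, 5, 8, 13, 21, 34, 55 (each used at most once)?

Each representation comes from the Zeckendorf form by replacing some F_k with F_{k−1} + F_{k−2} where possible.
51 = 34+13+3+1 = 34+8+5+3+1 = 21+13+8+5+3+1 — 3 representations.

3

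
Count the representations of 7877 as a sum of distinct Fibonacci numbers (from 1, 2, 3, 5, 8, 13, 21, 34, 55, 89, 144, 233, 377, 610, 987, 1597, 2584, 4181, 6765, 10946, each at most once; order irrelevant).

Each representation comes from the Zeckendorf form by replacing some F_k with F_{k−1} + F_{k−2} where possible.
7877 = 6765+987+89+34+2 = 6765+987+89+21+13+2 = 6765+610+377+89+34+2 = 6765+987+89+21+8+5+2 = 6765+987+55+34+21+13+2 = … (35 more), for 40 in all.

40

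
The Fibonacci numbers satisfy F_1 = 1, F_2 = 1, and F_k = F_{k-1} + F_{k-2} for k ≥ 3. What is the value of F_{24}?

Iterating the recurrence up to F_{19} = 4181 and F_{18} = 2584:
F_{20} = F_{19} + F_{18} = 4181 + 2584 = 6765
F_{21} = F_{20} + F_{19} = 6765 + 4181 = 10946
F_{22} = F_{21} + F_{20} = 10946 + 6765 = 17711
F_{23} = F_{22} + F_{21} = 17711 + 10946 = 28657
F_{24} = F_{23} + F_{22} = 28657 + 17711 = 46368

46368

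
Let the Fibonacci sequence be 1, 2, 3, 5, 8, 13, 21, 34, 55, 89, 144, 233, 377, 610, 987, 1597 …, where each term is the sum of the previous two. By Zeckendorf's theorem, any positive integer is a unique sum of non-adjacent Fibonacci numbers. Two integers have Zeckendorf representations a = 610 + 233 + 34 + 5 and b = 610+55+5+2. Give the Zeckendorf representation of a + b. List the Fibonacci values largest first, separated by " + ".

The two numbers are 882 and 672, so their sum is 1554.
1554 − 987 = 567
567 − 377 = 190
190 − 144 = 46
46 − 34 = 12
12 − 8 = 4
4 − 3 = 1
1 − 1 = 0

987 + 377 + 144 + 34 + 8 + 3 + 1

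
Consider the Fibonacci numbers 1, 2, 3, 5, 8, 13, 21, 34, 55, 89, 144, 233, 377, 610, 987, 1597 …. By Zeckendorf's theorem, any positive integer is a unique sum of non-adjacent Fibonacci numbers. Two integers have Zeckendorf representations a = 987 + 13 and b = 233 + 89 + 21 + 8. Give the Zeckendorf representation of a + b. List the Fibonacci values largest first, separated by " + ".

The two numbers are 1000 and 351, so their sum is 1351.
largest Fibonacci ≤ 1351 is 987; 1351 − 987 = 364
largest Fibonacci ≤ 364 is 233; 364 − 233 = 131
largest Fibonacci ≤ 131 is 89; 131 − 89 = 42
largest Fibonacci ≤ 42 is 34; 42 − 34 = 8
largest Fibonacci ≤ 8 is 8; 8 − 8 = 0

987 + 233 + 89 + 34 + 8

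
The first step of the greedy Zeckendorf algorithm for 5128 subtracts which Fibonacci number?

4181

4181 ≤ 5128 < 6765, so the largest Fibonacci number not exceeding 5128 is 4181.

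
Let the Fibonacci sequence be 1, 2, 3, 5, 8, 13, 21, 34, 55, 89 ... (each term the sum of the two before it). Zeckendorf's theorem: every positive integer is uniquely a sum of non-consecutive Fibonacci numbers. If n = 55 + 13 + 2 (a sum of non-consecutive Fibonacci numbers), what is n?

70

55 + 13 + 2 = 70.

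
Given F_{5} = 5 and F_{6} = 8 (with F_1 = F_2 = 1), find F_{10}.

55

By the doubling identity F_{2k} = F_k(2F_{k+1} − F_k): F_{10} = 5·(2·8 − 5) = 5·11 = 55.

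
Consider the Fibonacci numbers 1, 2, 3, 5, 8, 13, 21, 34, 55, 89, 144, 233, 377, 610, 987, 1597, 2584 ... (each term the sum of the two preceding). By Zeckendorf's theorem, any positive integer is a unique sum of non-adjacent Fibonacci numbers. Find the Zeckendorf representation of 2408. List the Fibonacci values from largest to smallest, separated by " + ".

Repeatedly subtract the largest Fibonacci number that fits:
subtract 1597 from 2408: 811 remains
subtract 610 from 811: 201 remains
subtract 144 from 201: 57 remains
subtract 55 from 57: 2 remains
subtract 2 from 2: 0 remains
So 2408 = 1597 + 610 + 144 + 55 + 2, with no two terms consecutive in the sequence.

1597 + 610 + 144 + 55 + 2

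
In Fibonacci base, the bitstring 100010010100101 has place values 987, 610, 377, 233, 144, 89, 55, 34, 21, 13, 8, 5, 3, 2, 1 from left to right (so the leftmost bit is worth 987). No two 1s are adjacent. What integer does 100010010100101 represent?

1182

Summing the place values of the 1 bits: 987 + 144 + 34 + 13 + 3 + 1 = 1182.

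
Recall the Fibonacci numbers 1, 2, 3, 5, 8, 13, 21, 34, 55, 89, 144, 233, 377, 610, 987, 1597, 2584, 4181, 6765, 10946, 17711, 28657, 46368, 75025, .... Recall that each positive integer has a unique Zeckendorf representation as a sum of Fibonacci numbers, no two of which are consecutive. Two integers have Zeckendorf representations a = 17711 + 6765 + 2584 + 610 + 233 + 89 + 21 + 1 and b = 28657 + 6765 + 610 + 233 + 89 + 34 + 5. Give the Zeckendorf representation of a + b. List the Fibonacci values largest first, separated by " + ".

46368 + 17711 + 233 + 89 + 5 + 1

The two numbers are 28014 and 36393, so their sum is 64407.
Greedily peel off the largest Fibonacci term at each step:
64407: greatest Fibonacci not exceeding it is 46368, leaving 18039
18039: greatest Fibonacci not exceeding it is 17711, leaving 328
328: greatest Fibonacci not exceeding it is 233, leaving 95
95: greatest Fibonacci not exceeding it is 89, leaving 6
6: greatest Fibonacci not exceeding it is 5, leaving 1
1: greatest Fibonacci not exceeding it is 1, leaving 0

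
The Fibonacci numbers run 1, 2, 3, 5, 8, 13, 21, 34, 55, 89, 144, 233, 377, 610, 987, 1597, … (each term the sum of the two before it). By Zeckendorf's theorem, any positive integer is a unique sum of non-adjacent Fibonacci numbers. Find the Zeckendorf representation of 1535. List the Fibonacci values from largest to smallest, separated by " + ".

largest Fibonacci ≤ 1535 is 987; 1535 − 987 = 548
largest Fibonacci ≤ 548 is 377; 548 − 377 = 171
largest Fibonacci ≤ 171 is 144; 171 − 144 = 27
largest Fibonacci ≤ 27 is 21; 27 − 21 = 6
largest Fibonacci ≤ 6 is 5; 6 − 5 = 1
largest Fibonacci ≤ 1 is 1; 1 − 1 = 0
So 1535 = 987 + 377 + 144 + 21 + 5 + 1, with no two terms consecutive in the sequence.

987 + 377 + 144 + 21 + 5 + 1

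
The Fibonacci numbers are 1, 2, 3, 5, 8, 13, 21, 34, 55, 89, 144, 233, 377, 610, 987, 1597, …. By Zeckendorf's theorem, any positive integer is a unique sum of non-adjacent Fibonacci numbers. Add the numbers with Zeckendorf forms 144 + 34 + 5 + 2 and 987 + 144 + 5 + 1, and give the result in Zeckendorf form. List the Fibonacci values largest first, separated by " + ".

The two numbers are 185 and 1137, so their sum is 1322.
subtract 987 from 1322: 335 remains
subtract 233 from 335: 102 remains
subtract 89 from 102: 13 remains
subtract 13 from 13: 0 remains

987 + 233 + 89 + 13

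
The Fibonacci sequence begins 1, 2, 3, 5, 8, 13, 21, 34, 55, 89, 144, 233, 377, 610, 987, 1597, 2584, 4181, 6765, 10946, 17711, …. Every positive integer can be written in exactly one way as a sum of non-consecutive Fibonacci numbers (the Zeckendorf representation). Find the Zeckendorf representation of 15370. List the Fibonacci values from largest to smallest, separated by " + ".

10946 + 4181 + 233 + 8 + 2

largest Fibonacci ≤ 15370 is 10946; 15370 − 10946 = 4424
largest Fibonacci ≤ 4424 is 4181; 4424 − 4181 = 243
largest Fibonacci ≤ 243 is 233; 243 − 233 = 10
largest Fibonacci ≤ 10 is 8; 10 − 8 = 2
largest Fibonacci ≤ 2 is 2; 2 − 2 = 0
So 15370 = 10946 + 4181 + 233 + 8 + 2, with no two terms consecutive in the sequence.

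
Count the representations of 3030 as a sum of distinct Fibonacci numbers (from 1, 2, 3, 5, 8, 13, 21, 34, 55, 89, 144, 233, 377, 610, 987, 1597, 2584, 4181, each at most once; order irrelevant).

39

Each representation comes from the Zeckendorf form by replacing some F_k with F_{k−1} + F_{k−2} where possible.
3030 = 2584+377+55+13+1 = 2584+377+55+8+5+1 = 2584+377+34+21+13+1 = 2584+233+144+55+13+1 = … (35 more), for 39 in all.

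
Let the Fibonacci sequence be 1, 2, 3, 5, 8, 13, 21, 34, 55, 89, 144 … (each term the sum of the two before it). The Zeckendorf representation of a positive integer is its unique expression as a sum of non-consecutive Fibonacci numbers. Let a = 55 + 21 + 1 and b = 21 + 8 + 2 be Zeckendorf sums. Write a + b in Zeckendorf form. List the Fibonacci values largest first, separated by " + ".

89 + 13 + 5 + 1

The two numbers are 77 and 31, so their sum is 108.
108 − 89 = 19
19 − 13 = 6
6 − 5 = 1
1 − 1 = 0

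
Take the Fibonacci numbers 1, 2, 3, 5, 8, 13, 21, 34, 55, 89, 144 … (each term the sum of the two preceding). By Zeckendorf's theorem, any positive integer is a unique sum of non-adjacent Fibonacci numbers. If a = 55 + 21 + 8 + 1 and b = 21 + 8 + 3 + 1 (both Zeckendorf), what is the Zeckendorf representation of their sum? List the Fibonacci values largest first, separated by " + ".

The two numbers are 85 and 33, so their sum is 118.
subtract 89 from 118: 29 remains
subtract 21 from 29: 8 remains
subtract 8 from 8: 0 remains

89 + 21 + 8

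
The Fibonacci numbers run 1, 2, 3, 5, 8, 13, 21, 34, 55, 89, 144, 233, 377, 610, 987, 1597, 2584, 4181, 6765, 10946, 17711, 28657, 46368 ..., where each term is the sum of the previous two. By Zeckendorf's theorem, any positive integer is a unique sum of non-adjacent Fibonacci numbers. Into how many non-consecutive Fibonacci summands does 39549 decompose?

Greedy algorithm:
take 28657 (≤ 39549); 39549 − 28657 = 10892
take 6765 (≤ 10892); 10892 − 6765 = 4127
take 2584 (≤ 4127); 4127 − 2584 = 1543
take 987 (≤ 1543); 1543 − 987 = 556
take 377 (≤ 556); 556 − 377 = 179
take 144 (≤ 179); 179 − 144 = 35
take 34 (≤ 35); 35 − 34 = 1
take 1 (≤ 1); 1 − 1 = 0
39549 = 28657 + 6765 + 2584 + 987 + 377 + 144 + 34 + 1, which has 8 terms.

8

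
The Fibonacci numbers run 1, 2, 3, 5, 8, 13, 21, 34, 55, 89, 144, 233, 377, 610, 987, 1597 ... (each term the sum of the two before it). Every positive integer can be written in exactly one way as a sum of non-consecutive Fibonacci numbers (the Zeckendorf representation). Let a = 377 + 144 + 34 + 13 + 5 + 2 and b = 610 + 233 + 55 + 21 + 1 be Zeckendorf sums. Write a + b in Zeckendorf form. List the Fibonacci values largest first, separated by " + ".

987 + 377 + 89 + 34 + 8

The two numbers are 575 and 920, so their sum is 1495.
take 987 (≤ 1495); 1495 − 987 = 508
take 377 (≤ 508); 508 − 377 = 131
take 89 (≤ 131); 131 − 89 = 42
take 34 (≤ 42); 42 − 34 = 8
take 8 (≤ 8); 8 − 8 = 0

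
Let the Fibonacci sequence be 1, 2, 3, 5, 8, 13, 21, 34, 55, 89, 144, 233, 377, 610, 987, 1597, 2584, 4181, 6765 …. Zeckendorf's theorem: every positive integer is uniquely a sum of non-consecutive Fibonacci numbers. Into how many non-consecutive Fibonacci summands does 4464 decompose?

5

4464: greatest Fibonacci not exceeding it is 4181, leaving 283
283: greatest Fibonacci not exceeding it is 233, leaving 50
50: greatest Fibonacci not exceeding it is 34, leaving 16
16: greatest Fibonacci not exceeding it is 13, leaving 3
3: greatest Fibonacci not exceeding it is 3, leaving 0
4464 = 4181 + 233 + 34 + 13 + 3, which has 5 terms.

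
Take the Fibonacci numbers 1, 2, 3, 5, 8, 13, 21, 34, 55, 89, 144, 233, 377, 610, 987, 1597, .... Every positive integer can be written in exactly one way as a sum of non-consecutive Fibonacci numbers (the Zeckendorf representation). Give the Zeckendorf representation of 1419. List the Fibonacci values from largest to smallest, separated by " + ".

subtract 987 from 1419: 432 remains
subtract 377 from 432: 55 remains
subtract 55 from 55: 0 remains
So 1419 = 987 + 377 + 55, with no two terms consecutive in the sequence.

987 + 377 + 55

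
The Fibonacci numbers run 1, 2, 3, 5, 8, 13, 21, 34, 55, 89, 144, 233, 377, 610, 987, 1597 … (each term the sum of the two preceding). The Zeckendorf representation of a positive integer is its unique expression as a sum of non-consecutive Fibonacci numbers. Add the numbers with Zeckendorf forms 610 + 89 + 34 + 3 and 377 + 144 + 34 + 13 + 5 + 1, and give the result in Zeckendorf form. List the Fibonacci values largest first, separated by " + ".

987 + 233 + 89 + 1

The two numbers are 736 and 574, so their sum is 1310.
1310: greatest Fibonacci not exceeding it is 987, leaving 323
323: greatest Fibonacci not exceeding it is 233, leaving 90
90: greatest Fibonacci not exceeding it is 89, leaving 1
1: greatest Fibonacci not exceeding it is 1, leaving 0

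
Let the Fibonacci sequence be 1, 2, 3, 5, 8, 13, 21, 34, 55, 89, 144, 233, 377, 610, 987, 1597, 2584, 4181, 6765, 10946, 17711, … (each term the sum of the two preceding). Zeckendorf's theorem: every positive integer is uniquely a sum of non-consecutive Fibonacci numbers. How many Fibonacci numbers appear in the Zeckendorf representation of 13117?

8

Repeatedly subtract the largest Fibonacci number that fits:
10946 ≤ 13117 < 17711, so take 10946; remainder 2171
1597 ≤ 2171 < 2584, so take 1597; remainder 574
377 ≤ 574 < 610, so take 377; remainder 197
144 ≤ 197 < 233, so take 144; remainder 53
34 ≤ 53 < 55, so take 34; remainder 19
13 ≤ 19 < 21, so take 13; remainder 6
5 ≤ 6 < 8, so take 5; remainder 1
1 ≤ 1 < 2, so take 1; remainder 0
13117 = 10946 + 1597 + 377 + 144 + 34 + 13 + 5 + 1, which has 8 terms.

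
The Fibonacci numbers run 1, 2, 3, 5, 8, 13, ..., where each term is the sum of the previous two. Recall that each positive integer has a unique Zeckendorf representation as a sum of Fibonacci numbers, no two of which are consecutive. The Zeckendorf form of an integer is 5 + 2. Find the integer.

7

5 + 2 = 7.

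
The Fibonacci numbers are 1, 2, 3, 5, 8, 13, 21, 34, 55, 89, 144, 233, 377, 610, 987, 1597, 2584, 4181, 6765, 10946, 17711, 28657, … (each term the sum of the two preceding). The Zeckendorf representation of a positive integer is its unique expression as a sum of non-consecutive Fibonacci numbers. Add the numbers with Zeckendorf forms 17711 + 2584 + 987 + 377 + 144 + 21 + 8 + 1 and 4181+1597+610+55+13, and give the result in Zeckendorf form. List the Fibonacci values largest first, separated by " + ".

17711 + 6765 + 2584 + 987 + 233 + 8 + 1

The two numbers are 21833 and 6456, so their sum is 28289.
Greedy algorithm:
take 17711 (≤ 28289); 28289 − 17711 = 10578
take 6765 (≤ 10578); 10578 − 6765 = 3813
take 2584 (≤ 3813); 3813 − 2584 = 1229
take 987 (≤ 1229); 1229 − 987 = 242
take 233 (≤ 242); 242 − 233 = 9
take 8 (≤ 9); 9 − 8 = 1
take 1 (≤ 1); 1 − 1 = 0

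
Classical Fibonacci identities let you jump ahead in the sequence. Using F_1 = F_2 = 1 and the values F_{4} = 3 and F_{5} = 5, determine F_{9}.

By F_{2k+1} = F_k² + F_{k+1}²: F_{9} = 3² + 5² = 9 + 25 = 34.

34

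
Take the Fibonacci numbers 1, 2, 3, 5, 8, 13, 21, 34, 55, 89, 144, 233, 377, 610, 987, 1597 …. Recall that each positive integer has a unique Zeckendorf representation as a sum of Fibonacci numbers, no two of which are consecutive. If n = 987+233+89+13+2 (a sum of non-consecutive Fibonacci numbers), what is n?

987+233+89+13+2 = 1324.

1324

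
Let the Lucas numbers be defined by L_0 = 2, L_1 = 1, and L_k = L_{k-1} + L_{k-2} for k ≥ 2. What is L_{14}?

843

Iterating the recurrence up to L_{10} = 123 and L_{9} = 76:
L_{11} = L_{10} + L_{9} = 123 + 76 = 199
L_{12} = L_{11} + L_{10} = 199 + 123 = 322
L_{13} = L_{12} + L_{11} = 322 + 199 = 521
L_{14} = L_{13} + L_{12} = 521 + 322 = 843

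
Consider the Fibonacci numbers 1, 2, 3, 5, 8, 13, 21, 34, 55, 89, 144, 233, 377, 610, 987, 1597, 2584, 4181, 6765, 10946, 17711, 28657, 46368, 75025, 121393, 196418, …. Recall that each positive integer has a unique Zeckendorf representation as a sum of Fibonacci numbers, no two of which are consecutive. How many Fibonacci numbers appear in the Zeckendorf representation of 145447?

Greedily peel off the largest Fibonacci term at each step:
largest Fibonacci ≤ 145447 is 121393; 145447 − 121393 = 24054
largest Fibonacci ≤ 24054 is 17711; 24054 − 17711 = 6343
largest Fibonacci ≤ 6343 is 4181; 6343 − 4181 = 2162
largest Fibonacci ≤ 2162 is 1597; 2162 − 1597 = 565
largest Fibonacci ≤ 565 is 377; 565 − 377 = 188
largest Fibonacci ≤ 188 is 144; 188 − 144 = 44
largest Fibonacci ≤ 44 is 34; 44 − 34 = 10
largest Fibonacci ≤ 10 is 8; 10 − 8 = 2
largest Fibonacci ≤ 2 is 2; 2 − 2 = 0
145447 = 121393 + 17711 + 4181 + 1597 + 377 + 144 + 34 + 8 + 2, which has 9 terms.

9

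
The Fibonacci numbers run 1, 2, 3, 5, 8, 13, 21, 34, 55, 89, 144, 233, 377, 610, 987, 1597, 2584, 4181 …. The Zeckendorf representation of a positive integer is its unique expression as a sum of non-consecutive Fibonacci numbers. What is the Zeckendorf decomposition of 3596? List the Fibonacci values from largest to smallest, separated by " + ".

2584 + 987 + 21 + 3 + 1

3596 − 2584 = 1012
1012 − 987 = 25
25 − 21 = 4
4 − 3 = 1
1 − 1 = 0
So 3596 = 2584 + 987 + 21 + 3 + 1, with no two terms consecutive in the sequence.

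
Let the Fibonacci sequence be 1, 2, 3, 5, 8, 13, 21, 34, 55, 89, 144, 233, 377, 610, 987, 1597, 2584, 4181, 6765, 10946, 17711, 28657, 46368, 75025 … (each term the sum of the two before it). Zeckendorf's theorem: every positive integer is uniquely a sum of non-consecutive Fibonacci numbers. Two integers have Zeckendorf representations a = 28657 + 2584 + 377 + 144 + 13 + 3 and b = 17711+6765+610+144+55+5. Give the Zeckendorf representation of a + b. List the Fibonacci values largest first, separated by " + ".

The two numbers are 31778 and 25290, so their sum is 57068.
Greedily peel off the largest Fibonacci term at each step:
take 46368 (≤ 57068); 57068 − 46368 = 10700
take 6765 (≤ 10700); 10700 − 6765 = 3935
take 2584 (≤ 3935); 3935 − 2584 = 1351
take 987 (≤ 1351); 1351 − 987 = 364
take 233 (≤ 364); 364 − 233 = 131
take 89 (≤ 131); 131 − 89 = 42
take 34 (≤ 42); 42 − 34 = 8
take 8 (≤ 8); 8 − 8 = 0

46368 + 6765 + 2584 + 987 + 233 + 89 + 34 + 8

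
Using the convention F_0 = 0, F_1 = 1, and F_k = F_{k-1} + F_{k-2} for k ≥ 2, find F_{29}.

Iterating the recurrence up to F_{25} = 75025 and F_{24} = 46368:
F_{26} = F_{25} + F_{24} = 75025 + 46368 = 121393
F_{27} = F_{26} + F_{25} = 121393 + 75025 = 196418
F_{28} = F_{27} + F_{26} = 196418 + 121393 = 317811
F_{29} = F_{28} + F_{27} = 317811 + 196418 = 514229

514229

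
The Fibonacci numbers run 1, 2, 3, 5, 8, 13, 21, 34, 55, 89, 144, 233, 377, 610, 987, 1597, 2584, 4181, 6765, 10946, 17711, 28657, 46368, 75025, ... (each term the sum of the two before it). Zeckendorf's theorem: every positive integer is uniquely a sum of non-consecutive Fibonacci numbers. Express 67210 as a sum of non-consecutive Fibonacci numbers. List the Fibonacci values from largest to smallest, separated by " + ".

46368 + 17711 + 2584 + 377 + 144 + 21 + 5

46368 ≤ 67210 < 75025, so take 46368; remainder 20842
17711 ≤ 20842 < 28657, so take 17711; remainder 3131
2584 ≤ 3131 < 4181, so take 2584; remainder 547
377 ≤ 547 < 610, so take 377; remainder 170
144 ≤ 170 < 233, so take 144; remainder 26
21 ≤ 26 < 34, so take 21; remainder 5
5 ≤ 5 < 8, so take 5; remainder 0
So 67210 = 46368 + 17711 + 2584 + 377 + 144 + 21 + 5, with no two terms consecutive in the sequence.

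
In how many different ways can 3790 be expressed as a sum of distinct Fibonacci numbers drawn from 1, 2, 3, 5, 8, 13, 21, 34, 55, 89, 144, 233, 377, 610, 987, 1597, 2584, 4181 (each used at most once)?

Each representation comes from the Zeckendorf form by replacing some F_k with F_{k−1} + F_{k−2} where possible.
3790 = 2584+987+144+55+13+5+2 = 2584+987+144+34+21+13+5+2 = 2584+610+377+144+55+13+5+2 = … (8 more), for 11 in all.

11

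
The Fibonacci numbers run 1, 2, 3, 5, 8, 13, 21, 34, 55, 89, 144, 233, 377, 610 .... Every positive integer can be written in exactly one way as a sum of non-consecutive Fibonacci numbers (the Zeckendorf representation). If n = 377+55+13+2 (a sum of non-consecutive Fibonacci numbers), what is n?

447

377+55+13+2 = 447.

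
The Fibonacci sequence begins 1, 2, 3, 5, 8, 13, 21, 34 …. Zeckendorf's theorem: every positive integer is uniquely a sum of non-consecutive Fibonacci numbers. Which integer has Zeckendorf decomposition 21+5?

26

21+5 = 26.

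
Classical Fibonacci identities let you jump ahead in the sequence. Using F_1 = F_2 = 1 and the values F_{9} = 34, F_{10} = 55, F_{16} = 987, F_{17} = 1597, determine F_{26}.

By the addition formula F_{m+n} = F_m F_{n+1} + F_{m−1} F_n with m=10, n=16: F_{26} = 55·1597 + 34·987 = 87835 + 33558 = 121393.

121393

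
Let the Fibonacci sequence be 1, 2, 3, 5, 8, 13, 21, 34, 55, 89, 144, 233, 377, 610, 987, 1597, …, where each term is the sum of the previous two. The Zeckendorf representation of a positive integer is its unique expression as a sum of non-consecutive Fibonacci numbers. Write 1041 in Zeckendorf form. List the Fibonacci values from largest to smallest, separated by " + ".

Repeatedly subtract the largest Fibonacci number that fits:
987 ≤ 1041 < 1597, so take 987; remainder 54
34 ≤ 54 < 55, so take 34; remainder 20
13 ≤ 20 < 21, so take 13; remainder 7
5 ≤ 7 < 8, so take 5; remainder 2
2 ≤ 2 < 3, so take 2; remainder 0
So 1041 = 987 + 34 + 13 + 5 + 2, with no two terms consecutive in the sequence.

987 + 34 + 13 + 5 + 2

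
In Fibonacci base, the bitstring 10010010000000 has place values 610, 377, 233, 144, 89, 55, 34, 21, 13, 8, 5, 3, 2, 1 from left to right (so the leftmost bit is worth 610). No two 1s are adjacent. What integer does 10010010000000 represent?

Summing the place values of the 1 bits: 610 + 144 + 34 = 788.

788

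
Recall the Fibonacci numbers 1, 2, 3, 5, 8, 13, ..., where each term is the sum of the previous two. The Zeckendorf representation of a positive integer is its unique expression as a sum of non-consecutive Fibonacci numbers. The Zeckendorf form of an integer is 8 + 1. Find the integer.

9

8 + 1 = 9.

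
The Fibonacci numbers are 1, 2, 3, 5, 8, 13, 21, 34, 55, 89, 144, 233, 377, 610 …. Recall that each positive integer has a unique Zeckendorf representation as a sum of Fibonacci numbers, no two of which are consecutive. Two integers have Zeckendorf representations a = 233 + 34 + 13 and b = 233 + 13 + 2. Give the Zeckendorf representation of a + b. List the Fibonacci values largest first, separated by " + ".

377 + 144 + 5 + 2

The two numbers are 280 and 248, so their sum is 528.
largest Fibonacci ≤ 528 is 377; 528 − 377 = 151
largest Fibonacci ≤ 151 is 144; 151 − 144 = 7
largest Fibonacci ≤ 7 is 5; 7 − 5 = 2
largest Fibonacci ≤ 2 is 2; 2 − 2 = 0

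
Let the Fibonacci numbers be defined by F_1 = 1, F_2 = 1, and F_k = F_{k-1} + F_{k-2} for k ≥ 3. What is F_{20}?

6765

Iterating the recurrence up to F_{16} = 987 and F_{15} = 610:
F_{17} = F_{16} + F_{15} = 987 + 610 = 1597
F_{18} = F_{17} + F_{16} = 1597 + 987 = 2584
F_{19} = F_{18} + F_{17} = 2584 + 1597 = 4181
F_{20} = F_{19} + F_{18} = 4181 + 2584 = 6765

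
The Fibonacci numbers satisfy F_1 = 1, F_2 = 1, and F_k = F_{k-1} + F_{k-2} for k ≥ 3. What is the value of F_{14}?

377

Iterating the recurrence up to F_{8} = 21 and F_{7} = 13:
F_{9} = F_{8} + F_{7} = 21 + 13 = 34
F_{10} = F_{9} + F_{8} = 34 + 21 = 55
F_{11} = F_{10} + F_{9} = 55 + 34 = 89
F_{12} = F_{11} + F_{10} = 89 + 55 = 144
F_{13} = F_{12} + F_{11} = 144 + 89 = 233
F_{14} = F_{13} + F_{12} = 233 + 144 = 377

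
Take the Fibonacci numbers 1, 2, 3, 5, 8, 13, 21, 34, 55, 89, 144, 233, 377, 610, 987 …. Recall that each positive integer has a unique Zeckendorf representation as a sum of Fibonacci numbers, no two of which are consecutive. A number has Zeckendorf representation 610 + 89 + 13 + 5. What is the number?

610 + 89 + 13 + 5 = 717.

717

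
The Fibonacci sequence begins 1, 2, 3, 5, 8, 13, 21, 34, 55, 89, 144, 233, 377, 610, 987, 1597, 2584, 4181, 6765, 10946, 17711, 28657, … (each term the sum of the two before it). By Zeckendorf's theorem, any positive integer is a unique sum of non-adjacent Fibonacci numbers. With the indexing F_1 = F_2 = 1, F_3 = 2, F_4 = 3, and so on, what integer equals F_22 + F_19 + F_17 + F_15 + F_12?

24243

F_22 + F_19 + F_17 + F_15 + F_12 = 17711 + 4181 + 1597 + 610 + 144 = 24243.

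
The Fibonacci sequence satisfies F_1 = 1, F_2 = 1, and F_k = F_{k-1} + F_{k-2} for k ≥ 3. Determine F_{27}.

196418

Iterating the recurrence up to F_{19} = 4181 and F_{18} = 2584:
F_{20} = F_{19} + F_{18} = 4181 + 2584 = 6765
F_{21} = F_{20} + F_{19} = 6765 + 4181 = 10946
F_{22} = F_{21} + F_{20} = 10946 + 6765 = 17711
F_{23} = F_{22} + F_{21} = 17711 + 10946 = 28657
F_{24} = F_{23} + F_{22} = 28657 + 17711 = 46368
F_{25} = F_{24} + F_{23} = 46368 + 28657 = 75025
F_{26} = F_{25} + F_{24} = 75025 + 46368 = 121393
F_{27} = F_{26} + F_{25} = 121393 + 75025 = 196418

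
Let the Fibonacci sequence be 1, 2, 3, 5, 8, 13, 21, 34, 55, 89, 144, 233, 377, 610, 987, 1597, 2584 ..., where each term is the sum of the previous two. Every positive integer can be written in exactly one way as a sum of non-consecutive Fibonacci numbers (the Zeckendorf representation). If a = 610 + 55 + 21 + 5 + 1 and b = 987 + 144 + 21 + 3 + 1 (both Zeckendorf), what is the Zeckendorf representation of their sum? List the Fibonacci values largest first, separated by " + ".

The two numbers are 692 and 1156, so their sum is 1848.
Greedily peel off the largest Fibonacci term at each step:
1597 ≤ 1848 < 2584, so take 1597; remainder 251
233 ≤ 251 < 377, so take 233; remainder 18
13 ≤ 18 < 21, so take 13; remainder 5
5 ≤ 5 < 8, so take 5; remainder 0

1597 + 233 + 13 + 5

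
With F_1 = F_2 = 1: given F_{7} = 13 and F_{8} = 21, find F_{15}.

By F_{2k+1} = F_k² + F_{k+1}²: F_{15} = 13² + 21² = 169 + 441 = 610.

610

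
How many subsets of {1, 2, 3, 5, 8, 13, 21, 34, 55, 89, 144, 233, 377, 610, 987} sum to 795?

Starting from the Zeckendorf form and repeatedly splitting a term F_k into F_{k−1} + F_{k−2} (when neither is already used) reaches every representation.
795 = 610+144+34+5+2 = 610+144+21+13+5+2 = 610+89+55+34+5+2 = 377+233+144+34+5+2 = 610+89+55+21+13+5+2 = … (3 more), for 8 in all.

8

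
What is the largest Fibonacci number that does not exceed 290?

233 ≤ 290 < 377, so the largest Fibonacci number not exceeding 290 is 233.

233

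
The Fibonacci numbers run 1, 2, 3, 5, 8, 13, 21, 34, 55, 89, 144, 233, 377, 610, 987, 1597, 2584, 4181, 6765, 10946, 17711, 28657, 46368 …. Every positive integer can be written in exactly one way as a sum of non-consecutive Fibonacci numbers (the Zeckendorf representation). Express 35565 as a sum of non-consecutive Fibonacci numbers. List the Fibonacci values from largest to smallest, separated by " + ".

28657 + 6765 + 89 + 34 + 13 + 5 + 2

subtract 28657 from 35565: 6908 remains
subtract 6765 from 6908: 143 remains
subtract 89 from 143: 54 remains
subtract 34 from 54: 20 remains
subtract 13 from 20: 7 remains
subtract 5 from 7: 2 remains
subtract 2 from 2: 0 remains
So 35565 = 28657 + 6765 + 89 + 34 + 13 + 5 + 2, with no two terms consecutive in the sequence.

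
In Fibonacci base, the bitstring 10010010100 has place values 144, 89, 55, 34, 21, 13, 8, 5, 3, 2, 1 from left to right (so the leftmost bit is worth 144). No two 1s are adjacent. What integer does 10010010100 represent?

189

Summing the place values of the 1 bits: 144 + 34 + 8 + 3 = 189.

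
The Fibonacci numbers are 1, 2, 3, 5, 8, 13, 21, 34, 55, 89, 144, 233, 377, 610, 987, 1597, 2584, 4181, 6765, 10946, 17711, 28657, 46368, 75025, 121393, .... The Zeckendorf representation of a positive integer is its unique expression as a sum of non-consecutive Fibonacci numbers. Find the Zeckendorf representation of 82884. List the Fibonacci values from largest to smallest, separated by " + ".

75025 + 6765 + 987 + 89 + 13 + 5

Greedily peel off the largest Fibonacci term at each step:
subtract 75025 from 82884: 7859 remains
subtract 6765 from 7859: 1094 remains
subtract 987 from 1094: 107 remains
subtract 89 from 107: 18 remains
subtract 13 from 18: 5 remains
subtract 5 from 5: 0 remains
So 82884 = 75025 + 6765 + 987 + 89 + 13 + 5, with no two terms consecutive in the sequence.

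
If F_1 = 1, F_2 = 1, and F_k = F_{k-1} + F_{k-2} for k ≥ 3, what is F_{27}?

Iterating the recurrence up to F_{20} = 6765 and F_{19} = 4181:
F_{21} = F_{20} + F_{19} = 6765 + 4181 = 10946
F_{22} = F_{21} + F_{20} = 10946 + 6765 = 17711
F_{23} = F_{22} + F_{21} = 17711 + 10946 = 28657
F_{24} = F_{23} + F_{22} = 28657 + 17711 = 46368
F_{25} = F_{24} + F_{23} = 46368 + 28657 = 75025
F_{26} = F_{25} + F_{24} = 75025 + 46368 = 121393
F_{27} = F_{26} + F_{25} = 121393 + 75025 = 196418

196418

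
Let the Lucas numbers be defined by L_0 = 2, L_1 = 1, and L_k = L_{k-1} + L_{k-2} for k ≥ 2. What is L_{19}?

9349

Iterating the recurrence up to L_{14} = 843 and L_{13} = 521:
L_{15} = L_{14} + L_{13} = 843 + 521 = 1364
L_{16} = L_{15} + L_{14} = 1364 + 843 = 2207
L_{17} = L_{16} + L_{15} = 2207 + 1364 = 3571
L_{18} = L_{17} + L_{16} = 3571 + 2207 = 5778
L_{19} = L_{18} + L_{17} = 5778 + 3571 = 9349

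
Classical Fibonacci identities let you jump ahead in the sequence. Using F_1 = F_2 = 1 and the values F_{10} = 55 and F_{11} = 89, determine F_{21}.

10946

By F_{2k+1} = F_k² + F_{k+1}²: F_{21} = 55² + 89² = 3025 + 7921 = 10946.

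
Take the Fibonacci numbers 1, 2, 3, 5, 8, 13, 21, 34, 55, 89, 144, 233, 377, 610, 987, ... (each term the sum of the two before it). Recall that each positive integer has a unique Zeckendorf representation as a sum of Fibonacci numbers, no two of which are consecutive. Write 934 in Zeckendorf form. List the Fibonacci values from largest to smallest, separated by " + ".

610 + 233 + 89 + 2

Greedy algorithm:
934: greatest Fibonacci not exceeding it is 610, leaving 324
324: greatest Fibonacci not exceeding it is 233, leaving 91
91: greatest Fibonacci not exceeding it is 89, leaving 2
2: greatest Fibonacci not exceeding it is 2, leaving 0
So 934 = 610 + 233 + 89 + 2, with no two terms consecutive in the sequence.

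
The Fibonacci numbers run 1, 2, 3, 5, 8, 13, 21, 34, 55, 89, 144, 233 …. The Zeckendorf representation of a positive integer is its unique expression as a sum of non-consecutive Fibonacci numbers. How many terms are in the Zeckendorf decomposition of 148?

3

148 − 144 = 4
4 − 3 = 1
1 − 1 = 0
148 = 144 + 3 + 1, which has 3 terms.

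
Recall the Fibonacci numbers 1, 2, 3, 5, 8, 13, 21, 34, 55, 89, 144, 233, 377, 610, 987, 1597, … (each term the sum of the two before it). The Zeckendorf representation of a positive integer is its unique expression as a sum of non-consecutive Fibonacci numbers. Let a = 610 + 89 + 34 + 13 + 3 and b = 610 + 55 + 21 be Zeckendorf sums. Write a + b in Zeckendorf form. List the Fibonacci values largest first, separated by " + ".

987 + 377 + 55 + 13 + 3

The two numbers are 749 and 686, so their sum is 1435.
1435 − 987 = 448
448 − 377 = 71
71 − 55 = 16
16 − 13 = 3
3 − 3 = 0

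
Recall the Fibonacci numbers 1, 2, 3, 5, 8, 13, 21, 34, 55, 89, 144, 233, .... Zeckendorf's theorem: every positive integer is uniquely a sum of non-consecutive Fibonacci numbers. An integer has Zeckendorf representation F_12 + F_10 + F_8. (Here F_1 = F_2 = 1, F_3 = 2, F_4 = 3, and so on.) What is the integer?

F_12 + F_10 + F_8 = 144 + 55 + 21 = 220.

220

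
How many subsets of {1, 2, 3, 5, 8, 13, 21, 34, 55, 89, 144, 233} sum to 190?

4

190 = 144+34+8+3+1 = 144+21+13+8+3+1 = 89+55+34+8+3+1 = 89+55+21+13+8+3+1 — 4 representations.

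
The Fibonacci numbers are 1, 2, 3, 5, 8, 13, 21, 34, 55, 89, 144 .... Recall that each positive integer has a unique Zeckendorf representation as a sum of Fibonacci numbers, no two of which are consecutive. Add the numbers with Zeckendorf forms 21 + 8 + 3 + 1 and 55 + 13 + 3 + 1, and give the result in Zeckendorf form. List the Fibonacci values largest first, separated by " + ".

The two numbers are 33 and 72, so their sum is 105.
take 89 (≤ 105); 105 − 89 = 16
take 13 (≤ 16); 16 − 13 = 3
take 3 (≤ 3); 3 − 3 = 0

89 + 13 + 3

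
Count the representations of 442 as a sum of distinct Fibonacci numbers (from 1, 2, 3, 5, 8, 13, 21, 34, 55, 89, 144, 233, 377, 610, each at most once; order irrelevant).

Each representation comes from the Zeckendorf form by replacing some F_k with F_{k−1} + F_{k−2} where possible.
442 = 377+55+8+2 = 377+55+5+3+2 = 377+34+21+8+2 = 233+144+55+8+2 = … (9 more), for 13 in all.

13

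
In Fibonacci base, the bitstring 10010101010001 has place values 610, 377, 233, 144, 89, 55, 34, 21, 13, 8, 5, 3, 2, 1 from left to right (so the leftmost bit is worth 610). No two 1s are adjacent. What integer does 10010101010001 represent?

Summing the place values of the 1 bits: 610 + 144 + 55 + 21 + 8 + 1 = 839.

839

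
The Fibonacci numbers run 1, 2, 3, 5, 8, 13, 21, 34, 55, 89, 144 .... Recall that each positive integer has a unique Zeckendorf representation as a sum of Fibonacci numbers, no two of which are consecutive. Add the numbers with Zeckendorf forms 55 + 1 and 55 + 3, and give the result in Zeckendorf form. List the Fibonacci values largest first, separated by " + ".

89 + 21 + 3 + 1

The two numbers are 56 and 58, so their sum is 114.
Greedy algorithm:
89 ≤ 114 < 144, so take 89; remainder 25
21 ≤ 25 < 34, so take 21; remainder 4
3 ≤ 4 < 5, so take 3; remainder 1
1 ≤ 1 < 2, so take 1; remainder 0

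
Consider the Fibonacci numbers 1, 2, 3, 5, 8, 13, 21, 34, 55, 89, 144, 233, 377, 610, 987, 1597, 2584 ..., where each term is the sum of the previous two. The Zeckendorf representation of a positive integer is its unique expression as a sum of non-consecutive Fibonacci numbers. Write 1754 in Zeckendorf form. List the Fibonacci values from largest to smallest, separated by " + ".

1597 + 144 + 13

take 1597 (≤ 1754); 1754 − 1597 = 157
take 144 (≤ 157); 157 − 144 = 13
take 13 (≤ 13); 13 − 13 = 0
So 1754 = 1597 + 144 + 13, with no two terms consecutive in the sequence.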